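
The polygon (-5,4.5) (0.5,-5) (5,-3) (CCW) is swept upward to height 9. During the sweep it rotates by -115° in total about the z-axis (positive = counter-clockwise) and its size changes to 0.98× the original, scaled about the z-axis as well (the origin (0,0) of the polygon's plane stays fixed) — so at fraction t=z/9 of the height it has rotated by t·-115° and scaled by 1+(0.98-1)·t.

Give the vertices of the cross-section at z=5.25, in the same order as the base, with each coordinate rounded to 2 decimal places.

Cross-section at z=5.25: (2.17,6.28) (-4.36,-2.38) (-0.81,-5.71)

t = z/height = 5.25/9 = 0.583333
s = 1 + (scale-1)·z/height = 1 + (0.98-1)·5.25/9 = 0.988333
θ = twist·z/height = -115°·5.25/9 = -67.0833° = -1.170825 rad
cos θ = 0.389392, sin θ = -0.921072 (intermediates below are computed at full precision and shown rounded to 5 d.p.)
v1: (-5,4.5) → rotate → (2.19787,6.35762) → ×s → (2.17222,6.28345) → (2.17,6.28)
v2: (0.5,-5) → rotate → (-4.41066,-2.40750) → ×s → (-4.35921,-2.37941) → (-4.36,-2.38)
v3: (5,-3) → rotate → (-0.81626,-5.77354) → ×s → (-0.80673,-5.70618) → (-0.81,-5.71)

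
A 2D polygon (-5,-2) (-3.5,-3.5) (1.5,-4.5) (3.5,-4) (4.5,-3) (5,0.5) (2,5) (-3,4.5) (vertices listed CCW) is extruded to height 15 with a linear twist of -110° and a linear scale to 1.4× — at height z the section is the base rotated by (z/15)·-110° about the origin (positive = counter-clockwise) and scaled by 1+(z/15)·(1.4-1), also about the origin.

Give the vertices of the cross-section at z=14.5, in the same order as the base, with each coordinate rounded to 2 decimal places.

Cross-section at z=14.5: (-0.71,7.43) (-3.29,6.02) (-6.57,-0.24) (-6.69,-3.10) (-5.75,-4.82) (-1.28,-6.85) (5.87,-4.61) (7.16,2.24)

t = z/height = 14.5/15 = 0.966667
s = 1 + (scale-1)·z/height = 1 + (1.4-1)·14.5/15 = 1.386667
θ = twist·z/height = -110°·14.5/15 = -106.3333° = -1.855867 rad
cos θ = -0.281225, sin θ = -0.959642 (intermediates below are computed at full precision and shown rounded to 5 d.p.)
v1: (-5,-2) → rotate → (-0.51316,5.36066) → ×s → (-0.71158,7.43345) → (-0.71,7.43)
v2: (-3.5,-3.5) → rotate → (-2.37446,4.34303) → ×s → (-3.29258,6.02234) → (-3.29,6.02)
v3: (1.5,-4.5) → rotate → (-4.74023,-0.17395) → ×s → (-6.57311,-0.24121) → (-6.57,-0.24)
v4: (3.5,-4) → rotate → (-4.82286,-2.23385) → ×s → (-6.68769,-3.09760) → (-6.69,-3.10)
v5: (4.5,-3) → rotate → (-4.14444,-3.47471) → ×s → (-5.74695,-4.81827) → (-5.75,-4.82)
v6: (5,0.5) → rotate → (-0.92630,-4.93882) → ×s → (-1.28448,-6.84850) → (-1.28,-6.85)
v7: (2,5) → rotate → (4.23576,-3.32541) → ×s → (5.87359,-4.61123) → (5.87,-4.61)
v8: (-3,4.5) → rotate → (5.16206,1.61341) → ×s → (7.15806,2.23727) → (7.16,2.24)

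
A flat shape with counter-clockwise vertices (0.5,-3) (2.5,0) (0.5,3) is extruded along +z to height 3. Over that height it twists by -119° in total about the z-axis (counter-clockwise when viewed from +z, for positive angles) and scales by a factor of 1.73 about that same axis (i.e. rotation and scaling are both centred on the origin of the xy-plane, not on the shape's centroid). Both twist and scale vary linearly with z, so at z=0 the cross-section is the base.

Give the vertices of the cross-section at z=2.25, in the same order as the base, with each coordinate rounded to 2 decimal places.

Cross-section at z=2.25: (-4.63,-0.83) (0.05,-3.87) (4.65,-0.71)

t = z/height = 2.25/3 = 0.75
s = 1 + (scale-1)·z/height = 1 + (1.73-1)·2.25/3 = 1.547500
θ = twist·z/height = -119°·2.25/3 = -89.2500° = -1.557706 rad
cos θ = 0.013090, sin θ = -0.999914 (intermediates below are computed at full precision and shown rounded to 5 d.p.)
v1: (0.5,-3) → rotate → (-2.99320,-0.53923) → ×s → (-4.63197,-0.83445) → (-4.63,-0.83)
v2: (2.5,0) → rotate → (0.03272,-2.49979) → ×s → (0.05064,-3.86842) → (0.05,-3.87)
v3: (0.5,3) → rotate → (3.00629,-0.46069) → ×s → (4.65223,-0.71292) → (4.65,-0.71)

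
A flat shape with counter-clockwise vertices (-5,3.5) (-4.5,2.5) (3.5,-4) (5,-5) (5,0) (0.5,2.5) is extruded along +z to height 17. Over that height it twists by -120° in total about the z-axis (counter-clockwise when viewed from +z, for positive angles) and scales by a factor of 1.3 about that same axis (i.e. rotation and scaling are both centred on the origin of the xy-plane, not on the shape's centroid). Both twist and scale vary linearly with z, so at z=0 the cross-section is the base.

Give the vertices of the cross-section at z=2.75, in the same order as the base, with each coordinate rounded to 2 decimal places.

t = z/height = 2.75/17 = 0.161765
s = 1 + (scale-1)·z/height = 1 + (1.3-1)·2.75/17 = 1.048529
θ = twist·z/height = -120°·2.75/17 = -19.4118° = -0.338799 rad
cos θ = 0.943154, sin θ = -0.332355 (intermediates below are computed at full precision and shown rounded to 5 d.p.)
v1: (-5,3.5) → rotate → (-3.55253,4.96281) → ×s → (-3.72493,5.20366) → (-3.72,5.20)
v2: (-4.5,2.5) → rotate → (-3.41331,3.85348) → ×s → (-3.57895,4.04049) → (-3.58,4.04)
v3: (3.5,-4) → rotate → (1.97162,-4.93586) → ×s → (2.06730,-5.17539) → (2.07,-5.18)
v4: (5,-5) → rotate → (3.05400,-6.37755) → ×s → (3.20221,-6.68704) → (3.20,-6.69)
v5: (5,0) → rotate → (4.71577,-1.66177) → ×s → (4.94463,-1.74242) → (4.94,-1.74)
v6: (0.5,2.5) → rotate → (1.30246,2.19171) → ×s → (1.36567,2.29807) → (1.37,2.30)

Cross-section at z=2.75: (-3.72,5.20) (-3.58,4.04) (2.07,-5.18) (3.20,-6.69) (4.94,-1.74) (1.37,2.30)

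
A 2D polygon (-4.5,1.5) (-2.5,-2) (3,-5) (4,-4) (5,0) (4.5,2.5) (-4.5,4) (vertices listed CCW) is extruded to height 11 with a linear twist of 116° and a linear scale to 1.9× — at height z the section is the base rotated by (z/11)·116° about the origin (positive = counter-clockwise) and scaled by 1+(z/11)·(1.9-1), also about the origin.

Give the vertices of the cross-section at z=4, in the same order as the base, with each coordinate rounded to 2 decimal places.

t = z/height = 4/11 = 0.363636
s = 1 + (scale-1)·z/height = 1 + (1.9-1)·4/11 = 1.327273
θ = twist·z/height = 116°·4/11 = 42.1818° = 0.736212 rad
cos θ = 0.741018, sin θ = 0.671485 (intermediates below are computed at full precision and shown rounded to 5 d.p.)
v1: (-4.5,1.5) → rotate → (-4.34181,-1.91016) → ×s → (-5.76276,-2.53530) → (-5.76,-2.54)
v2: (-2.5,-2) → rotate → (-0.50957,-3.16075) → ×s → (-0.67634,-4.19518) → (-0.68,-4.20)
v3: (3,-5) → rotate → (5.58048,-1.69063) → ×s → (7.40682,-2.24393) → (7.41,-2.24)
v4: (4,-4) → rotate → (5.65001,-0.27813) → ×s → (7.49911,-0.36915) → (7.50,-0.37)
v5: (5,0) → rotate → (3.70509,3.35743) → ×s → (4.91766,4.45622) → (4.92,4.46)
v6: (4.5,2.5) → rotate → (1.65587,4.87423) → ×s → (2.19779,6.46943) → (2.20,6.47)
v7: (-4.5,4) → rotate → (-6.02052,-0.05761) → ×s → (-7.99087,-0.07647) → (-7.99,-0.08)

Cross-section at z=4: (-5.76,-2.54) (-0.68,-4.20) (7.41,-2.24) (7.50,-0.37) (4.92,4.46) (2.20,6.47) (-7.99,-0.08)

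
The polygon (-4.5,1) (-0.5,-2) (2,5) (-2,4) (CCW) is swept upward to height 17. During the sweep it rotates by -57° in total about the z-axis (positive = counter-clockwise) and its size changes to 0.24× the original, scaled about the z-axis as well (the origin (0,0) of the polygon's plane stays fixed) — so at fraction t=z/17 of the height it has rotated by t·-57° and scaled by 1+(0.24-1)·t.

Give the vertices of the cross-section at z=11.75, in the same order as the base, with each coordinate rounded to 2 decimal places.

Cross-section at z=11.75: (-1.35,1.72) (-0.79,-0.58) (2.24,1.23) (0.47,2.07)

t = z/height = 11.75/17 = 0.691176
s = 1 + (scale-1)·z/height = 1 + (0.24-1)·11.75/17 = 0.474706
θ = twist·z/height = -57°·11.75/17 = -39.3971° = -0.687608 rad
cos θ = 0.772766, sin θ = -0.634691 (intermediates below are computed at full precision and shown rounded to 5 d.p.)
v1: (-4.5,1) → rotate → (-2.84276,3.62887) → ×s → (-1.34947,1.72265) → (-1.35,1.72)
v2: (-0.5,-2) → rotate → (-1.65576,-1.22819) → ×s → (-0.78600,-0.58303) → (-0.79,-0.58)
v3: (2,5) → rotate → (4.71899,2.59445) → ×s → (2.24013,1.23160) → (2.24,1.23)
v4: (-2,4) → rotate → (0.99323,4.36045) → ×s → (0.47149,2.06993) → (0.47,2.07)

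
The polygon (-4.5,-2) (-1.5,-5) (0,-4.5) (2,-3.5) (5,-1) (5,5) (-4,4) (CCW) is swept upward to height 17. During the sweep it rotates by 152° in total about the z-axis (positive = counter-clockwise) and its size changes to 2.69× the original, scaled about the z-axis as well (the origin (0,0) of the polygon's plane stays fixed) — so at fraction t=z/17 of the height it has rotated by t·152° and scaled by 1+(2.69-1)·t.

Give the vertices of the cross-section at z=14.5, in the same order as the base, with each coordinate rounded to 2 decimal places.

t = z/height = 14.5/17 = 0.852941
s = 1 + (scale-1)·z/height = 1 + (2.69-1)·14.5/17 = 2.441471
θ = twist·z/height = 152°·14.5/17 = 129.6471° = 2.262768 rad
cos θ = -0.638057, sin θ = 0.769989 (intermediates below are computed at full precision and shown rounded to 5 d.p.)
v1: (-4.5,-2) → rotate → (4.41123,-2.18884) → ×s → (10.76990,-5.34399) → (10.77,-5.34)
v2: (-1.5,-5) → rotate → (4.80703,2.03530) → ×s → (11.73623,4.96912) → (11.74,4.97)
v3: (0,-4.5) → rotate → (3.46495,2.87125) → ×s → (8.45958,7.01008) → (8.46,7.01)
v4: (2,-3.5) → rotate → (1.41885,3.77318) → ×s → (3.46408,9.21210) → (3.46,9.21)
v5: (5,-1) → rotate → (-2.42029,4.48800) → ×s → (-5.90908,10.95733) → (-5.91,10.96)
v6: (5,5) → rotate → (-7.04023,0.65966) → ×s → (-17.18852,1.61055) → (-17.19,1.61)
v7: (-4,4) → rotate → (-0.52773,-5.63218) → ×s → (-1.28844,-13.75081) → (-1.29,-13.75)

Cross-section at z=14.5: (10.77,-5.34) (11.74,4.97) (8.46,7.01) (3.46,9.21) (-5.91,10.96) (-17.19,1.61) (-1.29,-13.75)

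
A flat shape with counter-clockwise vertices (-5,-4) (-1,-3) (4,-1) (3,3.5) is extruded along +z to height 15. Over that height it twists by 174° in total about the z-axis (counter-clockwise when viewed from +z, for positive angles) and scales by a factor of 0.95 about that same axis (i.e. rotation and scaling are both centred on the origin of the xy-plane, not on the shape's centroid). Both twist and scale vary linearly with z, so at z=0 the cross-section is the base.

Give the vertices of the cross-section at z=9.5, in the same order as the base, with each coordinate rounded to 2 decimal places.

t = z/height = 9.5/15 = 0.633333
s = 1 + (scale-1)·z/height = 1 + (0.95-1)·9.5/15 = 0.968333
θ = twist·z/height = 174°·9.5/15 = 110.2000° = 1.923353 rad
cos θ = -0.345298, sin θ = 0.938493 (intermediates below are computed at full precision and shown rounded to 5 d.p.)
v1: (-5,-4) → rotate → (5.48046,-3.31127) → ×s → (5.30692,-3.20642) → (5.31,-3.21)
v2: (-1,-3) → rotate → (3.16078,0.09740) → ×s → (3.06069,0.09432) → (3.06,0.09)
v3: (4,-1) → rotate → (-0.44270,4.09927) → ×s → (-0.42868,3.96946) → (-0.43,3.97)
v4: (3,3.5) → rotate → (-4.32062,1.60694) → ×s → (-4.18380,1.55605) → (-4.18,1.56)

Cross-section at z=9.5: (5.31,-3.21) (3.06,0.09) (-0.43,3.97) (-4.18,1.56)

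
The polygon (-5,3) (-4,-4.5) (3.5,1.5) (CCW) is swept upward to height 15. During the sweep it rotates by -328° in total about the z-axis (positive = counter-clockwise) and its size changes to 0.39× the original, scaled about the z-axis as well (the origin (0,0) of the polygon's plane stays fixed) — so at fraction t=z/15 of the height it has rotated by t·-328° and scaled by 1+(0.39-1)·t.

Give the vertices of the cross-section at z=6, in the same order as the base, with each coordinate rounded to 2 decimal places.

Cross-section at z=6: (4.20,1.35) (-0.57,4.52) (-0.89,-2.74)

t = z/height = 6/15 = 0.4
s = 1 + (scale-1)·z/height = 1 + (0.39-1)·6/15 = 0.756000
θ = twist·z/height = -328°·6/15 = -131.2000° = -2.289872 rad
cos θ = -0.658689, sin θ = -0.752415 (intermediates below are computed at full precision and shown rounded to 5 d.p.)
v1: (-5,3) → rotate → (5.55069,1.78601) → ×s → (4.19632,1.35022) → (4.20,1.35)
v2: (-4,-4.5) → rotate → (-0.75111,5.97376) → ×s → (-0.56784,4.51616) → (-0.57,4.52)
v3: (3.5,1.5) → rotate → (-1.17679,-3.62149) → ×s → (-0.88965,-2.73784) → (-0.89,-2.74)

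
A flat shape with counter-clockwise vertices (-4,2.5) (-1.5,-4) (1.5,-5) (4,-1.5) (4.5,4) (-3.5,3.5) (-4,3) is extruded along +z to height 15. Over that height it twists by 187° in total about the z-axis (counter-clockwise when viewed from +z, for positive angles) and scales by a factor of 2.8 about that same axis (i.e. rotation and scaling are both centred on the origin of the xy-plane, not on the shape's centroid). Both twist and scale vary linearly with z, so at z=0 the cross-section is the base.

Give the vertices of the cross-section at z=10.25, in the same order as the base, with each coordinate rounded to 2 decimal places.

Cross-section at z=10.25: (1.06,-10.47) (9.10,2.82) (6.76,9.48) (-2.82,9.10) (-13.20,2.47) (-1.39,-10.95) (0.18,-11.15)

t = z/height = 10.25/15 = 0.683333
s = 1 + (scale-1)·z/height = 1 + (2.8-1)·10.25/15 = 2.230000
θ = twist·z/height = 187°·10.25/15 = 127.7833° = 2.230240 rad
cos θ = -0.612677, sin θ = 0.790333 (intermediates below are computed at full precision and shown rounded to 5 d.p.)
v1: (-4,2.5) → rotate → (0.47488,-4.69303) → ×s → (1.05897,-10.46545) → (1.06,-10.47)
v2: (-1.5,-4) → rotate → (4.08035,1.26521) → ×s → (9.09918,2.82142) → (9.10,2.82)
v3: (1.5,-5) → rotate → (3.03265,4.24889) → ×s → (6.76281,9.47502) → (6.76,9.48)
v4: (4,-1.5) → rotate → (-1.26521,4.08035) → ×s → (-2.82142,9.09918) → (-2.82,9.10)
v5: (4.5,4) → rotate → (-5.91838,1.10579) → ×s → (-13.19799,2.46591) → (-13.20,2.47)
v6: (-3.5,3.5) → rotate → (-0.62180,-4.91054) → ×s → (-1.38661,-10.95050) → (-1.39,-10.95)
v7: (-4,3) → rotate → (0.07971,-4.99936) → ×s → (0.17775,-11.14858) → (0.18,-11.15)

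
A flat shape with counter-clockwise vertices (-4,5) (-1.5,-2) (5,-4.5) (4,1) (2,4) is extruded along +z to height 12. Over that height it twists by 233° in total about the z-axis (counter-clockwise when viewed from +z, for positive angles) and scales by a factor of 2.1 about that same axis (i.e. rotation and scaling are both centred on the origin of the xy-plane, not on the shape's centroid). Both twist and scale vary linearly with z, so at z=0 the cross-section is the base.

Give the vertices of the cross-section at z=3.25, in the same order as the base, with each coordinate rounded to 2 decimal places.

t = z/height = 3.25/12 = 0.270833
s = 1 + (scale-1)·z/height = 1 + (2.1-1)·3.25/12 = 1.297917
θ = twist·z/height = 233°·3.25/12 = 63.1042° = 1.101375 rad
cos θ = 0.452370, sin θ = 0.891830 (intermediates below are computed at full precision and shown rounded to 5 d.p.)
v1: (-4,5) → rotate → (-6.26863,-1.30547) → ×s → (-8.13616,-1.69439) → (-8.14,-1.69)
v2: (-1.5,-2) → rotate → (1.10511,-2.24249) → ×s → (1.43434,-2.91056) → (1.43,-2.91)
v3: (5,-4.5) → rotate → (6.27509,2.42349) → ×s → (8.14454,3.14549) → (8.14,3.15)
v4: (4,1) → rotate → (0.91765,4.01969) → ×s → (1.19103,5.21722) → (1.19,5.22)
v5: (2,4) → rotate → (-2.66258,3.59314) → ×s → (-3.45581,4.66360) → (-3.46,4.66)

Cross-section at z=3.25: (-8.14,-1.69) (1.43,-2.91) (8.14,3.15) (1.19,5.22) (-3.46,4.66)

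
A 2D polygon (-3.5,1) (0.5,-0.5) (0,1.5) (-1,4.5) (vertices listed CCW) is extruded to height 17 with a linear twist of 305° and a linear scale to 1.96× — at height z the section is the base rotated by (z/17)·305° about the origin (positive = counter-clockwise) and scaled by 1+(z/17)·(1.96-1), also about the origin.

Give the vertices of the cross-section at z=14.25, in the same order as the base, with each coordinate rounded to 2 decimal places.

Cross-section at z=14.25: (3.31,5.67) (-1.10,-0.65) (2.62,-0.67) (8.32,-0.26)

t = z/height = 14.25/17 = 0.838235
s = 1 + (scale-1)·z/height = 1 + (1.96-1)·14.25/17 = 1.804706
θ = twist·z/height = 305°·14.25/17 = 255.6618° = 4.462140 rad
cos θ = -0.247646, sin θ = -0.968851 (intermediates below are computed at full precision and shown rounded to 5 d.p.)
v1: (-3.5,1) → rotate → (1.83561,3.14333) → ×s → (3.31274,5.67279) → (3.31,5.67)
v2: (0.5,-0.5) → rotate → (-0.60825,-0.36060) → ×s → (-1.09771,-0.65078) → (-1.10,-0.65)
v3: (0,1.5) → rotate → (1.45328,-0.37147) → ×s → (2.62274,-0.67039) → (2.62,-0.67)
v4: (-1,4.5) → rotate → (4.60747,-0.14555) → ×s → (8.31513,-0.26268) → (8.32,-0.26)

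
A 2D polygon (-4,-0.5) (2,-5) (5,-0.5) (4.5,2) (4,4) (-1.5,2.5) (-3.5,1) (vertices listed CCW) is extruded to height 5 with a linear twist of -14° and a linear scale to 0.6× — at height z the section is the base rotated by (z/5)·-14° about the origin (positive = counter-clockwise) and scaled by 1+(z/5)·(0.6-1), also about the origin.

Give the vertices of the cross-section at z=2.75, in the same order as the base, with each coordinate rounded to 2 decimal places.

t = z/height = 2.75/5 = 0.55
s = 1 + (scale-1)·z/height = 1 + (0.6-1)·2.75/5 = 0.780000
θ = twist·z/height = -14°·2.75/5 = -7.7000° = -0.134390 rad
cos θ = 0.990983, sin θ = -0.133986 (intermediates below are computed at full precision and shown rounded to 5 d.p.)
v1: (-4,-0.5) → rotate → (-4.03093,0.04045) → ×s → (-3.14412,0.03155) → (-3.14,0.03)
v2: (2,-5) → rotate → (1.31204,-5.22289) → ×s → (1.02339,-4.07385) → (1.02,-4.07)
v3: (5,-0.5) → rotate → (4.88792,-1.16542) → ×s → (3.81258,-0.90903) → (3.81,-0.91)
v4: (4.5,2) → rotate → (4.72740,1.37903) → ×s → (3.68737,1.07564) → (3.69,1.08)
v5: (4,4) → rotate → (4.49988,3.42799) → ×s → (3.50990,2.67383) → (3.51,2.67)
v6: (-1.5,2.5) → rotate → (-1.15151,2.67844) → ×s → (-0.89818,2.08918) → (-0.90,2.09)
v7: (-3.5,1) → rotate → (-3.33446,1.45993) → ×s → (-2.60087,1.13875) → (-2.60,1.14)

Cross-section at z=2.75: (-3.14,0.03) (1.02,-4.07) (3.81,-0.91) (3.69,1.08) (3.51,2.67) (-0.90,2.09) (-2.60,1.14)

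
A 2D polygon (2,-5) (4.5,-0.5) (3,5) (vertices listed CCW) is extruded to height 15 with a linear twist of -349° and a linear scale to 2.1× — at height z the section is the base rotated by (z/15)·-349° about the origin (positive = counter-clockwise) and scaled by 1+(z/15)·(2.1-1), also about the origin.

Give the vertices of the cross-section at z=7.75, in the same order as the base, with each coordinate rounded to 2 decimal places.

Cross-section at z=7.75: (-3.09,7.86) (-7.05,0.82) (-4.75,-7.82)

t = z/height = 7.75/15 = 0.516667
s = 1 + (scale-1)·z/height = 1 + (2.1-1)·7.75/15 = 1.568333
θ = twist·z/height = -349°·7.75/15 = -180.3167° = -3.147120 rad
cos θ = -0.999985, sin θ = 0.005527 (intermediates below are computed at full precision and shown rounded to 5 d.p.)
v1: (2,-5) → rotate → (-1.97234,5.01098) → ×s → (-3.09328,7.85888) → (-3.09,7.86)
v2: (4.5,-0.5) → rotate → (-4.49717,0.52486) → ×s → (-7.05306,0.82316) → (-7.05,0.82)
v3: (3,5) → rotate → (-3.02759,-4.98334) → ×s → (-4.74827,-7.81554) → (-4.75,-7.82)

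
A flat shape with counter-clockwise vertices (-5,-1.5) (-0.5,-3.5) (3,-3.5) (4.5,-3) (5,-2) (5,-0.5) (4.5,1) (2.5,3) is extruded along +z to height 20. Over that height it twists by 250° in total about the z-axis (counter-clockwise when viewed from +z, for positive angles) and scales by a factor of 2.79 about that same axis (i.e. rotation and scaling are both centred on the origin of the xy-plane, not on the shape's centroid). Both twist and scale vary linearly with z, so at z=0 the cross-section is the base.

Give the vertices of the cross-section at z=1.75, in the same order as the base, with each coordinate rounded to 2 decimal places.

Cross-section at z=1.75: (-4.72,-3.76) (0.97,-3.97) (4.73,-2.46) (6.12,-1.28) (6.23,0.01) (5.58,1.62) (4.40,3.01) (1.39,4.30)

t = z/height = 1.75/20 = 0.0875
s = 1 + (scale-1)·z/height = 1 + (2.79-1)·1.75/20 = 1.156625
θ = twist·z/height = 250°·1.75/20 = 21.8750° = 0.381791 rad
cos θ = 0.927999, sin θ = 0.372583 (intermediates below are computed at full precision and shown rounded to 5 d.p.)
v1: (-5,-1.5) → rotate → (-4.08112,-3.25491) → ×s → (-4.72033,-3.76471) → (-4.72,-3.76)
v2: (-0.5,-3.5) → rotate → (0.84004,-3.43429) → ×s → (0.97161,-3.97218) → (0.97,-3.97)
v3: (3,-3.5) → rotate → (4.08804,-2.13025) → ×s → (4.72833,-2.46390) → (4.73,-2.46)
v4: (4.5,-3) → rotate → (5.29374,-1.10737) → ×s → (6.12288,-1.28082) → (6.12,-1.28)
v5: (5,-2) → rotate → (5.38516,0.00692) → ×s → (6.22861,0.00800) → (6.23,0.01)
v6: (5,-0.5) → rotate → (4.82629,1.39892) → ×s → (5.58220,1.61802) → (5.58,1.62)
v7: (4.5,1) → rotate → (3.80341,2.60462) → ×s → (4.39912,3.01257) → (4.40,3.01)
v8: (2.5,3) → rotate → (1.20225,3.71545) → ×s → (1.39055,4.29739) → (1.39,4.30)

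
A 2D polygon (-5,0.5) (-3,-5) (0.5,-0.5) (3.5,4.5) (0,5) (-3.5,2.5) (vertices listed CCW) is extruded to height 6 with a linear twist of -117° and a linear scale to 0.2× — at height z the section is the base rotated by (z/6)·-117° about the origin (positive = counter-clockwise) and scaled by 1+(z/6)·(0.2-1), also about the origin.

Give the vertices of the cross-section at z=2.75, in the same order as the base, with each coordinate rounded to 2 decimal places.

Cross-section at z=2.75: (-1.62,2.74) (-3.68,-0.35) (-0.07,-0.44) (3.61,-0.09) (2.55,1.88) (-0.04,2.72)

t = z/height = 2.75/6 = 0.458333
s = 1 + (scale-1)·z/height = 1 + (0.2-1)·2.75/6 = 0.633333
θ = twist·z/height = -117°·2.75/6 = -53.6250° = -0.935933 rad
cos θ = 0.593068, sin θ = -0.805153 (intermediates below are computed at full precision and shown rounded to 5 d.p.)
v1: (-5,0.5) → rotate → (-2.56276,4.32230) → ×s → (-1.62308,2.73745) → (-1.62,2.74)
v2: (-3,-5) → rotate → (-5.80497,-0.54988) → ×s → (-3.67648,-0.34826) → (-3.68,-0.35)
v3: (0.5,-0.5) → rotate → (-0.10604,-0.69911) → ×s → (-0.06716,-0.44277) → (-0.07,-0.44)
v4: (3.5,4.5) → rotate → (5.69892,-0.14923) → ×s → (3.60932,-0.09451) → (3.61,-0.09)
v5: (0,5) → rotate → (4.02576,2.96534) → ×s → (2.54965,1.87805) → (2.55,1.88)
v6: (-3.5,2.5) → rotate → (-0.06286,4.30070) → ×s → (-0.03981,2.72378) → (-0.04,2.72)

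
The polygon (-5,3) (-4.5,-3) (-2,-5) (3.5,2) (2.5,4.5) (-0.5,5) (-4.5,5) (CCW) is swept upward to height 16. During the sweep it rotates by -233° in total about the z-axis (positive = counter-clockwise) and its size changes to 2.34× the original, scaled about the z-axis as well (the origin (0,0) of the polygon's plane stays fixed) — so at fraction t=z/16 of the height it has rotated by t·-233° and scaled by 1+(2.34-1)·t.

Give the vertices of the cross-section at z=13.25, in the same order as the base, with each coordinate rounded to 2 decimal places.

t = z/height = 13.25/16 = 0.828125
s = 1 + (scale-1)·z/height = 1 + (2.34-1)·13.25/16 = 2.109688
θ = twist·z/height = -233°·13.25/16 = -192.9531° = -3.367667 rad
cos θ = -0.974554, sin θ = 0.224154 (intermediates below are computed at full precision and shown rounded to 5 d.p.)
v1: (-5,3) → rotate → (4.20031,-4.04443) → ×s → (8.86134,-8.53248) → (8.86,-8.53)
v2: (-4.5,-3) → rotate → (5.05795,1.91497) → ×s → (10.67070,4.03999) → (10.67,4.04)
v3: (-2,-5) → rotate → (3.06988,4.42446) → ×s → (6.47648,9.33423) → (6.48,9.33)
v4: (3.5,2) → rotate → (-3.85925,-1.16457) → ×s → (-8.14180,-2.45688) → (-8.14,-2.46)
v5: (2.5,4.5) → rotate → (-3.44508,-3.82511) → ×s → (-7.26804,-8.06978) → (-7.27,-8.07)
v6: (-0.5,5) → rotate → (-0.63349,-4.98485) → ×s → (-1.33647,-10.51647) → (-1.34,-10.52)
v7: (-4.5,5) → rotate → (3.26472,-5.88146) → ×s → (6.88755,-12.40804) → (6.89,-12.41)

Cross-section at z=13.25: (8.86,-8.53) (10.67,4.04) (6.48,9.33) (-8.14,-2.46) (-7.27,-8.07) (-1.34,-10.52) (6.89,-12.41)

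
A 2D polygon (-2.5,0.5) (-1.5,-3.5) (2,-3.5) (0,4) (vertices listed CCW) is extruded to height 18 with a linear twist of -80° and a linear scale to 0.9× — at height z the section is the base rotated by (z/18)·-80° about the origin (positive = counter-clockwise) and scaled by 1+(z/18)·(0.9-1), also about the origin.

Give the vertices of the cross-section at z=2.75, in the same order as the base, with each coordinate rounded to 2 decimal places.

Cross-section at z=2.75: (-2.30,1.00) (-2.17,-3.06) (1.20,-3.79) (0.83,3.85)

t = z/height = 2.75/18 = 0.152778
s = 1 + (scale-1)·z/height = 1 + (0.9-1)·2.75/18 = 0.984722
θ = twist·z/height = -80°·2.75/18 = -12.2222° = -0.213318 rad
cos θ = 0.977334, sin θ = -0.211704 (intermediates below are computed at full precision and shown rounded to 5 d.p.)
v1: (-2.5,0.5) → rotate → (-2.33748,1.01793) → ×s → (-2.30177,1.00237) → (-2.30,1.00)
v2: (-1.5,-3.5) → rotate → (-2.20696,-3.10311) → ×s → (-2.17325,-3.05570) → (-2.17,-3.06)
v3: (2,-3.5) → rotate → (1.21370,-3.84408) → ×s → (1.19516,-3.78535) → (1.20,-3.79)
v4: (0,4) → rotate → (0.84682,3.90934) → ×s → (0.83388,3.84961) → (0.83,3.85)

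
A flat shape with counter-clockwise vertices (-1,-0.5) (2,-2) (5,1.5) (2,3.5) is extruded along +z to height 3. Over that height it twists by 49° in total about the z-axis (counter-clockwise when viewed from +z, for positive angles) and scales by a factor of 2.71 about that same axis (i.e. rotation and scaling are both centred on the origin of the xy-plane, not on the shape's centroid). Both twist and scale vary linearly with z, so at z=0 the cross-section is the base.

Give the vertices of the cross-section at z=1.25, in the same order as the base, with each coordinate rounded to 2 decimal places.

Cross-section at z=1.25: (-1.31,-1.40) (4.40,-2.02) (7.13,5.39) (1.12,6.81)

t = z/height = 1.25/3 = 0.416667
s = 1 + (scale-1)·z/height = 1 + (2.71-1)·1.25/3 = 1.712500
θ = twist·z/height = 49°·1.25/3 = 20.4167° = 0.356338 rad
cos θ = 0.937181, sin θ = 0.348845 (intermediates below are computed at full precision and shown rounded to 5 d.p.)
v1: (-1,-0.5) → rotate → (-0.76276,-0.81743) → ×s → (-1.30622,-1.39986) → (-1.31,-1.40)
v2: (2,-2) → rotate → (2.57205,-1.17667) → ×s → (4.40464,-2.01505) → (4.40,-2.02)
v3: (5,1.5) → rotate → (4.16264,3.14999) → ×s → (7.12851,5.39437) → (7.13,5.39)
v4: (2,3.5) → rotate → (0.65340,3.97782) → ×s → (1.11896,6.81202) → (1.12,6.81)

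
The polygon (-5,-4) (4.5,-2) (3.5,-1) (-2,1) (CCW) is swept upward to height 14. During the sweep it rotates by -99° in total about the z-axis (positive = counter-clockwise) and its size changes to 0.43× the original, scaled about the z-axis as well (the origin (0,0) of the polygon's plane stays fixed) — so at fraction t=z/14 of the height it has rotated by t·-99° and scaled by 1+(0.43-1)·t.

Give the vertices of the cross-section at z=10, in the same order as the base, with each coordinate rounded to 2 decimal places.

Cross-section at z=10: (-3.22,2.01) (-0.24,-2.91) (0.13,-2.15) (0.17,1.31)

t = z/height = 10/14 = 0.714286
s = 1 + (scale-1)·z/height = 1 + (0.43-1)·10/14 = 0.592857
θ = twist·z/height = -99°·10/14 = -70.7143° = -1.234197 rad
cos θ = 0.330279, sin θ = -0.943883 (intermediates below are computed at full precision and shown rounded to 5 d.p.)
v1: (-5,-4) → rotate → (-5.42693,3.39830) → ×s → (-3.21739,2.01471) → (-3.22,2.01)
v2: (4.5,-2) → rotate → (-0.40151,-4.90803) → ×s → (-0.23804,-2.90976) → (-0.24,-2.91)
v3: (3.5,-1) → rotate → (0.21209,-3.63387) → ×s → (0.12574,-2.15437) → (0.13,-2.15)
v4: (-2,1) → rotate → (0.28333,2.21805) → ×s → (0.16797,1.31498) → (0.17,1.31)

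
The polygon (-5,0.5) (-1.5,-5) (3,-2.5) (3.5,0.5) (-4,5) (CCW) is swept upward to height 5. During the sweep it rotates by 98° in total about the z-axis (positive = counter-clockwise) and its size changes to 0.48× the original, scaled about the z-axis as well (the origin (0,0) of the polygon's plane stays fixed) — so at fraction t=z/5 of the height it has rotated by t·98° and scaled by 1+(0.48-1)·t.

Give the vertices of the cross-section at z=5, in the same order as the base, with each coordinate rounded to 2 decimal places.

t = z/height = 5/5 = 1
s = 1 + (scale-1)·z/height = 1 + (0.48-1)·5/5 = 0.480000
θ = twist·z/height = 98°·5/5 = 98.0000° = 1.710423 rad
cos θ = -0.139173, sin θ = 0.990268 (intermediates below are computed at full precision and shown rounded to 5 d.p.)
v1: (-5,0.5) → rotate → (0.20073,-5.02093) → ×s → (0.09635,-2.41004) → (0.10,-2.41)
v2: (-1.5,-5) → rotate → (5.16010,-0.78954) → ×s → (2.47685,-0.37898) → (2.48,-0.38)
v3: (3,-2.5) → rotate → (2.05815,3.31874) → ×s → (0.98791,1.59299) → (0.99,1.59)
v4: (3.5,0.5) → rotate → (-0.98224,3.39635) → ×s → (-0.47148,1.63025) → (-0.47,1.63)
v5: (-4,5) → rotate → (-4.39465,-4.65694) → ×s → (-2.10943,-2.23533) → (-2.11,-2.24)

Cross-section at z=5: (0.10,-2.41) (2.48,-0.38) (0.99,1.59) (-0.47,1.63) (-2.11,-2.24)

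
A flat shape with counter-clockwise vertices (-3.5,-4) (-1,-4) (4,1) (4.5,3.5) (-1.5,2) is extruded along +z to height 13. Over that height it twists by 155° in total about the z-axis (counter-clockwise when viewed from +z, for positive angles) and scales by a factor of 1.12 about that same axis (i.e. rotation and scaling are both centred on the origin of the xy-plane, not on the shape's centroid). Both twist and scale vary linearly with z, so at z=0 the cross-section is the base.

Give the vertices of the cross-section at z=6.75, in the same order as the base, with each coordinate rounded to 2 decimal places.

Cross-section at z=6.75: (3.58,-4.37) (4.02,-1.75) (-0.34,4.37) (-2.88,5.33) (-2.36,-1.22)

t = z/height = 6.75/13 = 0.519231
s = 1 + (scale-1)·z/height = 1 + (1.12-1)·6.75/13 = 1.062308
θ = twist·z/height = 155°·6.75/13 = 80.4808° = 1.404654 rad
cos θ = 0.165379, sin θ = 0.986230 (intermediates below are computed at full precision and shown rounded to 5 d.p.)
v1: (-3.5,-4) → rotate → (3.36610,-4.11332) → ×s → (3.57583,-4.36961) → (3.58,-4.37)
v2: (-1,-4) → rotate → (3.77954,-1.64774) → ×s → (4.01504,-1.75041) → (4.02,-1.75)
v3: (4,1) → rotate → (-0.32472,4.11030) → ×s → (-0.34495,4.36640) → (-0.34,4.37)
v4: (4.5,3.5) → rotate → (-2.70760,5.01686) → ×s → (-2.87631,5.32945) → (-2.88,5.33)
v5: (-1.5,2) → rotate → (-2.22053,-1.14859) → ×s → (-2.35888,-1.22015) → (-2.36,-1.22)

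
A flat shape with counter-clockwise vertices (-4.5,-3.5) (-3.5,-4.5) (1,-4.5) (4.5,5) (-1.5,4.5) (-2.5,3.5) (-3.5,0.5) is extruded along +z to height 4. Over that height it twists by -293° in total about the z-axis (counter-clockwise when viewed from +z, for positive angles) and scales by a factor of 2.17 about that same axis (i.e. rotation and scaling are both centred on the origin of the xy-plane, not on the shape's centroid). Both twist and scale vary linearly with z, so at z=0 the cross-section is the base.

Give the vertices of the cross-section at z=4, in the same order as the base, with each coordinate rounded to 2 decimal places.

Cross-section at z=4: (3.18,-11.96) (6.02,-10.81) (9.84,-1.82) (-6.17,13.23) (-10.26,0.82) (-9.11,-2.03) (-3.97,-6.57)

t = z/height = 4/4 = 1
s = 1 + (scale-1)·z/height = 1 + (2.17-1)·4/4 = 2.170000
θ = twist·z/height = -293°·4/4 = -293.0000° = -5.113815 rad
cos θ = 0.390731, sin θ = 0.920505 (intermediates below are computed at full precision and shown rounded to 5 d.p.)
v1: (-4.5,-3.5) → rotate → (1.46348,-5.50983) → ×s → (3.17574,-11.95633) → (3.18,-11.96)
v2: (-3.5,-4.5) → rotate → (2.77471,-4.98006) → ×s → (6.02113,-10.80672) → (6.02,-10.81)
v3: (1,-4.5) → rotate → (4.53300,-0.83779) → ×s → (9.83662,-1.81799) → (9.84,-1.82)
v4: (4.5,5) → rotate → (-2.84423,6.09593) → ×s → (-6.17199,13.22816) → (-6.17,13.23)
v5: (-1.5,4.5) → rotate → (-4.72837,0.37753) → ×s → (-10.26056,0.81925) → (-10.26,0.82)
v6: (-2.5,3.5) → rotate → (-4.19859,-0.93370) → ×s → (-9.11095,-2.02614) → (-9.11,-2.03)
v7: (-3.5,0.5) → rotate → (-1.82781,-3.02640) → ×s → (-3.96635,-6.56729) → (-3.97,-6.57)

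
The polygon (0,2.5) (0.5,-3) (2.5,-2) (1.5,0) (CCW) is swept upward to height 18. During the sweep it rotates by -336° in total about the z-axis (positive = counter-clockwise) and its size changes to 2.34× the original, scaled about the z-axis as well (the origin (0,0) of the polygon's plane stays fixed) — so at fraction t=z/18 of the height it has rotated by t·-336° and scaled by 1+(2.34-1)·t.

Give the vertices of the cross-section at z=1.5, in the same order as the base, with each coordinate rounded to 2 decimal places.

t = z/height = 1.5/18 = 0.0833333
s = 1 + (scale-1)·z/height = 1 + (2.34-1)·1.5/18 = 1.111667
θ = twist·z/height = -336°·1.5/18 = -28.0000° = -0.488692 rad
cos θ = 0.882948, sin θ = -0.469472 (intermediates below are computed at full precision and shown rounded to 5 d.p.)
v1: (0,2.5) → rotate → (1.17368,2.20737) → ×s → (1.30474,2.45386) → (1.30,2.45)
v2: (0.5,-3) → rotate → (-0.96694,-2.88358) → ×s → (-1.07492,-3.20558) → (-1.07,-3.21)
v3: (2.5,-2) → rotate → (1.26843,-2.93957) → ×s → (1.41007,-3.26783) → (1.41,-3.27)
v4: (1.5,0) → rotate → (1.32442,-0.70421) → ×s → (1.47232,-0.78284) → (1.47,-0.78)

Cross-section at z=1.5: (1.30,2.45) (-1.07,-3.21) (1.41,-3.27) (1.47,-0.78)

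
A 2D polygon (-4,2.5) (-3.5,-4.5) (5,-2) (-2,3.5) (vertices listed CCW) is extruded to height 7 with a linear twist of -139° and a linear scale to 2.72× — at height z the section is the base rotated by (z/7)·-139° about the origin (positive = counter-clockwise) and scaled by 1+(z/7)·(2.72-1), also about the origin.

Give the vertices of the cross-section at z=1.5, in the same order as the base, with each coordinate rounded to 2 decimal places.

t = z/height = 1.5/7 = 0.214286
s = 1 + (scale-1)·z/height = 1 + (2.72-1)·1.5/7 = 1.368571
θ = twist·z/height = -139°·1.5/7 = -29.7857° = -0.519859 rad
cos θ = 0.867889, sin θ = -0.496758 (intermediates below are computed at full precision and shown rounded to 5 d.p.)
v1: (-4,2.5) → rotate → (-2.22966,4.15675) → ×s → (-3.05145,5.68881) → (-3.05,5.69)
v2: (-3.5,-4.5) → rotate → (-5.27302,-2.16685) → ×s → (-7.21651,-2.96549) → (-7.22,-2.97)
v3: (5,-2) → rotate → (3.34593,-4.21957) → ×s → (4.57915,-5.77478) → (4.58,-5.77)
v4: (-2,3.5) → rotate → (0.00287,4.03113) → ×s → (0.00393,5.51689) → (0.00,5.52)

Cross-section at z=1.5: (-3.05,5.69) (-7.22,-2.97) (4.58,-5.77) (0.00,5.52)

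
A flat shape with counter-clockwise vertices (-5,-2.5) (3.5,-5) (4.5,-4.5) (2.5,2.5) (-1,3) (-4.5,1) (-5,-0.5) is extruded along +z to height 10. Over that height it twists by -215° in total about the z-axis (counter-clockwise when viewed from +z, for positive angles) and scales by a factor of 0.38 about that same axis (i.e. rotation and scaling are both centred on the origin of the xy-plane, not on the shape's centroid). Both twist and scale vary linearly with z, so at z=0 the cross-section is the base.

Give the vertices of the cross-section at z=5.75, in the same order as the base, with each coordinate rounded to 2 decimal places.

Cross-section at z=5.75: (0.44,3.57) (-3.93,-0.09) (-4.01,-0.81) (0.45,-2.23) (1.96,-0.53) (2.14,2.05) (1.51,2.86)

t = z/height = 5.75/10 = 0.575
s = 1 + (scale-1)·z/height = 1 + (0.38-1)·5.75/10 = 0.643500
θ = twist·z/height = -215°·5.75/10 = -123.6250° = -2.157663 rad
cos θ = -0.553755, sin θ = -0.832680 (intermediates below are computed at full precision and shown rounded to 5 d.p.)
v1: (-5,-2.5) → rotate → (0.68708,5.54779) → ×s → (0.44213,3.57000) → (0.44,3.57)
v2: (3.5,-5) → rotate → (-6.10154,-0.14560) → ×s → (-3.92634,-0.09370) → (-3.93,-0.09)
v3: (4.5,-4.5) → rotate → (-6.23896,-1.25516) → ×s → (-4.01477,-0.80770) → (-4.01,-0.81)
v4: (2.5,2.5) → rotate → (0.69731,-3.46609) → ×s → (0.44872,-2.23043) → (0.45,-2.23)
v5: (-1,3) → rotate → (3.05179,-0.82859) → ×s → (1.96383,-0.53319) → (1.96,-0.53)
v6: (-4.5,1) → rotate → (3.32458,3.19330) → ×s → (2.13937,2.05489) → (2.14,2.05)
v7: (-5,-0.5) → rotate → (2.35243,4.44028) → ×s → (1.51379,2.85732) → (1.51,2.86)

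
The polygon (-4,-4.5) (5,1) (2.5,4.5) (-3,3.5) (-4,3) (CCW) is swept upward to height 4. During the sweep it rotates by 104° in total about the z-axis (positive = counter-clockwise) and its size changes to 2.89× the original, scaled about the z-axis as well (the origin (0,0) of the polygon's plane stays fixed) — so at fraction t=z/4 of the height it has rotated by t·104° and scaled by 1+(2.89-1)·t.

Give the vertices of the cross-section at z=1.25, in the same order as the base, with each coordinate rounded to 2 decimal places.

t = z/height = 1.25/4 = 0.3125
s = 1 + (scale-1)·z/height = 1 + (2.89-1)·1.25/4 = 1.590625
θ = twist·z/height = 104°·1.25/4 = 32.5000° = 0.567232 rad
cos θ = 0.843391, sin θ = 0.537300 (intermediates below are computed at full precision and shown rounded to 5 d.p.)
v1: (-4,-4.5) → rotate → (-0.95572,-5.94446) → ×s → (-1.52019,-9.45541) → (-1.52,-9.46)
v2: (5,1) → rotate → (3.67966,3.52989) → ×s → (5.85296,5.61473) → (5.85,5.61)
v3: (2.5,4.5) → rotate → (-0.30937,5.13851) → ×s → (-0.49209,8.17344) → (-0.49,8.17)
v4: (-3,3.5) → rotate → (-4.41072,1.33997) → ×s → (-7.01581,2.13139) → (-7.02,2.13)
v5: (-4,3) → rotate → (-4.98546,0.38098) → ×s → (-7.93000,0.60599) → (-7.93,0.61)

Cross-section at z=1.25: (-1.52,-9.46) (5.85,5.61) (-0.49,8.17) (-7.02,2.13) (-7.93,0.61)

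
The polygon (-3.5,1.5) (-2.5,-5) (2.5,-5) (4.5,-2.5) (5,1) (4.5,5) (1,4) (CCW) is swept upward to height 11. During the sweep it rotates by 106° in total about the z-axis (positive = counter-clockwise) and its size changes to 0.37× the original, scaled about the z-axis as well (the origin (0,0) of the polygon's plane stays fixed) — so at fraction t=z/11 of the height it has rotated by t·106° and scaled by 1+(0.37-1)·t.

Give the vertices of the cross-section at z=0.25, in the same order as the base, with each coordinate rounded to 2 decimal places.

Cross-section at z=0.25: (-3.51,1.33) (-2.25,-5.03) (2.67,-4.82) (4.54,-2.28) (4.88,1.19) (4.22,5.11) (0.82,3.98)

t = z/height = 0.25/11 = 0.0227273
s = 1 + (scale-1)·z/height = 1 + (0.37-1)·0.25/11 = 0.985682
θ = twist·z/height = 106°·0.25/11 = 2.4091° = 0.042047 rad
cos θ = 0.999116, sin θ = 0.042034 (intermediates below are computed at full precision and shown rounded to 5 d.p.)
v1: (-3.5,1.5) → rotate → (-3.55996,1.35155) → ×s → (-3.50899,1.33220) → (-3.51,1.33)
v2: (-2.5,-5) → rotate → (-2.28762,-5.10067) → ×s → (-2.25486,-5.02763) → (-2.25,-5.03)
v3: (2.5,-5) → rotate → (2.70796,-4.89050) → ×s → (2.66919,-4.82047) → (2.67,-4.82)
v4: (4.5,-2.5) → rotate → (4.60111,-2.30864) → ×s → (4.53523,-2.27558) → (4.54,-2.28)
v5: (5,1) → rotate → (4.95355,1.20929) → ×s → (4.88262,1.19197) → (4.88,1.19)
v6: (4.5,5) → rotate → (4.28585,5.18473) → ×s → (4.22449,5.11050) → (4.22,5.11)
v7: (1,4) → rotate → (0.83098,4.03850) → ×s → (0.81908,3.98067) → (0.82,3.98)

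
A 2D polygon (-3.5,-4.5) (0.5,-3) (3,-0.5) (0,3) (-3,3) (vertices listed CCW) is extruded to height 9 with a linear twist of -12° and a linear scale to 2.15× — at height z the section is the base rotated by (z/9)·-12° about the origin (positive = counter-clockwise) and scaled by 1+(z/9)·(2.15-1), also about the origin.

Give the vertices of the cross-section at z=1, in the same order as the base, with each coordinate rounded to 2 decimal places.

t = z/height = 1/9 = 0.111111
s = 1 + (scale-1)·z/height = 1 + (2.15-1)·1/9 = 1.127778
θ = twist·z/height = -12°·1/9 = -1.3333° = -0.023271 rad
cos θ = 0.999729, sin θ = -0.023269 (intermediates below are computed at full precision and shown rounded to 5 d.p.)
v1: (-3.5,-4.5) → rotate → (-3.60376,-4.41734) → ×s → (-4.06424,-4.98178) → (-4.06,-4.98)
v2: (0.5,-3) → rotate → (0.43006,-3.01082) → ×s → (0.48501,-3.39554) → (0.49,-3.40)
v3: (3,-0.5) → rotate → (2.98755,-0.56967) → ×s → (3.36930,-0.64246) → (3.37,-0.64)
v4: (0,3) → rotate → (0.06981,2.99919) → ×s → (0.07873,3.38242) → (0.08,3.38)
v5: (-3,3) → rotate → (-2.92938,3.06899) → ×s → (-3.30369,3.46114) → (-3.30,3.46)

Cross-section at z=1: (-4.06,-4.98) (0.49,-3.40) (3.37,-0.64) (0.08,3.38) (-3.30,3.46)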